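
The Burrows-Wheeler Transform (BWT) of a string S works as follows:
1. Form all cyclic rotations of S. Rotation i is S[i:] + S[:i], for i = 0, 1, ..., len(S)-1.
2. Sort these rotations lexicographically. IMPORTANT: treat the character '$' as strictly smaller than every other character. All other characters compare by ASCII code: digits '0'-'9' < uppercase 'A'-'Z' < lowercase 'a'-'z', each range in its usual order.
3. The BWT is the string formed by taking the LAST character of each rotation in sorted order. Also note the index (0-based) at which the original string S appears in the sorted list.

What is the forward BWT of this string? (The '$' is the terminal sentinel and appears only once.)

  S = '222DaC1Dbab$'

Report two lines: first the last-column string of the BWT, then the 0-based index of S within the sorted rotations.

All 12 rotations (rotation i = S[i:]+S[:i]):
  rot[0] = 222DaC1Dbab$
  rot[1] = 22DaC1Dbab$2
  rot[2] = 2DaC1Dbab$22
  rot[3] = DaC1Dbab$222
  rot[4] = aC1Dbab$222D
  rot[5] = C1Dbab$222Da
  rot[6] = 1Dbab$222DaC
  rot[7] = Dbab$222DaC1
  rot[8] = bab$222DaC1D
  rot[9] = ab$222DaC1Db
  rot[10] = b$222DaC1Dba
  rot[11] = $222DaC1Dbab
Sorted (with $ < everything):
  sorted[0] = $222DaC1Dbab  (last char: 'b')
  sorted[1] = 1Dbab$222DaC  (last char: 'C')
  sorted[2] = 222DaC1Dbab$  (last char: '$')
  sorted[3] = 22DaC1Dbab$2  (last char: '2')
  sorted[4] = 2DaC1Dbab$22  (last char: '2')
  sorted[5] = C1Dbab$222Da  (last char: 'a')
  sorted[6] = DaC1Dbab$222  (last char: '2')
  sorted[7] = Dbab$222DaC1  (last char: '1')
  sorted[8] = aC1Dbab$222D  (last char: 'D')
  sorted[9] = ab$222DaC1Db  (last char: 'b')
  sorted[10] = b$222DaC1Dba  (last char: 'a')
  sorted[11] = bab$222DaC1D  (last char: 'D')
Last column: bC$22a21DbaD
Original string S is at sorted index 2

Answer: bC$22a21DbaD
2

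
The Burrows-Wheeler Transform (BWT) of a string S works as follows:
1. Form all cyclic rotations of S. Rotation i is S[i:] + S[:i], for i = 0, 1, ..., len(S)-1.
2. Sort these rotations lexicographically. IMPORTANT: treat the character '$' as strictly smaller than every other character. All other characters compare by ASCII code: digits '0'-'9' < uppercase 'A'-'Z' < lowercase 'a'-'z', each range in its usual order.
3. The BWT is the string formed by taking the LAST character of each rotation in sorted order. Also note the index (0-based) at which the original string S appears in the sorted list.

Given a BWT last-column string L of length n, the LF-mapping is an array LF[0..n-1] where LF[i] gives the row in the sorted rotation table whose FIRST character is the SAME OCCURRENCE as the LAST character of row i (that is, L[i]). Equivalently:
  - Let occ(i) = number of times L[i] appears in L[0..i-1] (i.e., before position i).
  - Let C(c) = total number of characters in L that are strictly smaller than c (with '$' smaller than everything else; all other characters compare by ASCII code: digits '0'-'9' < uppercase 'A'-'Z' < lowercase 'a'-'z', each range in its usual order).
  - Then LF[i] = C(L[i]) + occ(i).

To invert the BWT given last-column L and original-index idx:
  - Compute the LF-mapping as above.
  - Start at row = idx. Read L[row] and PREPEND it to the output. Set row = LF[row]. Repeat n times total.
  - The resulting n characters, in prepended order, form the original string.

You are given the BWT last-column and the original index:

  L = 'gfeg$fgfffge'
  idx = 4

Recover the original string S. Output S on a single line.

Answer: fffgfeeggfg$

Derivation:
LF mapping: 8 3 1 9 0 4 10 5 6 7 11 2
Walk LF starting at row 4, prepending L[row]:
  step 1: row=4, L[4]='$', prepend. Next row=LF[4]=0
  step 2: row=0, L[0]='g', prepend. Next row=LF[0]=8
  step 3: row=8, L[8]='f', prepend. Next row=LF[8]=6
  step 4: row=6, L[6]='g', prepend. Next row=LF[6]=10
  step 5: row=10, L[10]='g', prepend. Next row=LF[10]=11
  step 6: row=11, L[11]='e', prepend. Next row=LF[11]=2
  step 7: row=2, L[2]='e', prepend. Next row=LF[2]=1
  step 8: row=1, L[1]='f', prepend. Next row=LF[1]=3
  step 9: row=3, L[3]='g', prepend. Next row=LF[3]=9
  step 10: row=9, L[9]='f', prepend. Next row=LF[9]=7
  step 11: row=7, L[7]='f', prepend. Next row=LF[7]=5
  step 12: row=5, L[5]='f', prepend. Next row=LF[5]=4
Reversed output: fffgfeeggfg$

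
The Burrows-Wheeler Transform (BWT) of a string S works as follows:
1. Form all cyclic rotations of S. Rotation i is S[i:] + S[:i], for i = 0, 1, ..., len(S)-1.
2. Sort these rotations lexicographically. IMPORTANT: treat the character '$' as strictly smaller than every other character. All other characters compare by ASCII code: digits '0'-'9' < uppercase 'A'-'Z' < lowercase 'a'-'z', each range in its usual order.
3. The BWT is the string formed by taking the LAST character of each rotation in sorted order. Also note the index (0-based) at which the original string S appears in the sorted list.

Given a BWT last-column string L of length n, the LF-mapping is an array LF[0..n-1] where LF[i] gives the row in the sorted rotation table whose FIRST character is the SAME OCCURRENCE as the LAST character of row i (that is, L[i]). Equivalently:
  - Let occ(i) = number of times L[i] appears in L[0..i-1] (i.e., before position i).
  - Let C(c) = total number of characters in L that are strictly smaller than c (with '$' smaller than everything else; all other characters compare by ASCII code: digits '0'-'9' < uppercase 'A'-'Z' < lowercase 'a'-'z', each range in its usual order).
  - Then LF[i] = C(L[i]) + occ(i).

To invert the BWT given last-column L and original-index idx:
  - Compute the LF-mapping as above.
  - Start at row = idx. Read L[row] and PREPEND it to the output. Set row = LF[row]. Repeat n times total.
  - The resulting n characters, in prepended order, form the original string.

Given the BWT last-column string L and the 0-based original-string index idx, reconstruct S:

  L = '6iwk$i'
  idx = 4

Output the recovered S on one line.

Answer: kiwi6$

Derivation:
LF mapping: 1 2 5 4 0 3
Walk LF starting at row 4, prepending L[row]:
  step 1: row=4, L[4]='$', prepend. Next row=LF[4]=0
  step 2: row=0, L[0]='6', prepend. Next row=LF[0]=1
  step 3: row=1, L[1]='i', prepend. Next row=LF[1]=2
  step 4: row=2, L[2]='w', prepend. Next row=LF[2]=5
  step 5: row=5, L[5]='i', prepend. Next row=LF[5]=3
  step 6: row=3, L[3]='k', prepend. Next row=LF[3]=4
Reversed output: kiwi6$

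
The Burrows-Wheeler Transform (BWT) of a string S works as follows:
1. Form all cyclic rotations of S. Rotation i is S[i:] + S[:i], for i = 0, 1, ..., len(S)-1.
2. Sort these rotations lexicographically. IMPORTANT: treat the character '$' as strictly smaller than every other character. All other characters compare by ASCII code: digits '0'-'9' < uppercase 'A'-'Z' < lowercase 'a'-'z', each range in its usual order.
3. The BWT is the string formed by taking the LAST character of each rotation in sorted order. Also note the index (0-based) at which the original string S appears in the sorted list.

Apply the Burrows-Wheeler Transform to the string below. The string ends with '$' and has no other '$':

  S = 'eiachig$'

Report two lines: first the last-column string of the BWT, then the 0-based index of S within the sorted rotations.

Answer: gia$iceh
3

Derivation:
All 8 rotations (rotation i = S[i:]+S[:i]):
  rot[0] = eiachig$
  rot[1] = iachig$e
  rot[2] = achig$ei
  rot[3] = chig$eia
  rot[4] = hig$eiac
  rot[5] = ig$eiach
  rot[6] = g$eiachi
  rot[7] = $eiachig
Sorted (with $ < everything):
  sorted[0] = $eiachig  (last char: 'g')
  sorted[1] = achig$ei  (last char: 'i')
  sorted[2] = chig$eia  (last char: 'a')
  sorted[3] = eiachig$  (last char: '$')
  sorted[4] = g$eiachi  (last char: 'i')
  sorted[5] = hig$eiac  (last char: 'c')
  sorted[6] = iachig$e  (last char: 'e')
  sorted[7] = ig$eiach  (last char: 'h')
Last column: gia$iceh
Original string S is at sorted index 3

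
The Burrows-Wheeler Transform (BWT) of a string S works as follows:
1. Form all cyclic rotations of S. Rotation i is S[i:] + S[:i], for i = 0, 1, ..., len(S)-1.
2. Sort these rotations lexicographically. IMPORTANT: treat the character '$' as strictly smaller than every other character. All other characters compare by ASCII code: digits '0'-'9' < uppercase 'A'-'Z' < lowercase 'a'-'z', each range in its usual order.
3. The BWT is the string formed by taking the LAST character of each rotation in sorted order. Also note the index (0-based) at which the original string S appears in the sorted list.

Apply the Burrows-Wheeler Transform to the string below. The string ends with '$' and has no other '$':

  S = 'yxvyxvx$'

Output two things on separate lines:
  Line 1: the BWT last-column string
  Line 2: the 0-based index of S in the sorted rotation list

All 8 rotations (rotation i = S[i:]+S[:i]):
  rot[0] = yxvyxvx$
  rot[1] = xvyxvx$y
  rot[2] = vyxvx$yx
  rot[3] = yxvx$yxv
  rot[4] = xvx$yxvy
  rot[5] = vx$yxvyx
  rot[6] = x$yxvyxv
  rot[7] = $yxvyxvx
Sorted (with $ < everything):
  sorted[0] = $yxvyxvx  (last char: 'x')
  sorted[1] = vx$yxvyx  (last char: 'x')
  sorted[2] = vyxvx$yx  (last char: 'x')
  sorted[3] = x$yxvyxv  (last char: 'v')
  sorted[4] = xvx$yxvy  (last char: 'y')
  sorted[5] = xvyxvx$y  (last char: 'y')
  sorted[6] = yxvx$yxv  (last char: 'v')
  sorted[7] = yxvyxvx$  (last char: '$')
Last column: xxxvyyv$
Original string S is at sorted index 7

Answer: xxxvyyv$
7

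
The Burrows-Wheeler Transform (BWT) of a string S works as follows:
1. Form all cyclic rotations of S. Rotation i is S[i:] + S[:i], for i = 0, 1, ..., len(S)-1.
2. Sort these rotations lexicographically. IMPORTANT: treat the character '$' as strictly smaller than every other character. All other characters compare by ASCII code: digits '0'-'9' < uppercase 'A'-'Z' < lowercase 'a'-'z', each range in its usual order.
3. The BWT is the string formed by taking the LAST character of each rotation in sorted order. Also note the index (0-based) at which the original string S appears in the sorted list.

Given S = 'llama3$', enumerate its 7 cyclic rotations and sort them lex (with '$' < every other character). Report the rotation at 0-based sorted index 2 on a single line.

All 7 rotations (rotation i = S[i:]+S[:i]):
  rot[0] = llama3$
  rot[1] = lama3$l
  rot[2] = ama3$ll
  rot[3] = ma3$lla
  rot[4] = a3$llam
  rot[5] = 3$llama
  rot[6] = $llama3
Sorted (with $ < everything):
  sorted[0] = $llama3
  sorted[1] = 3$llama
  sorted[2] = a3$llam
  sorted[3] = ama3$ll
  sorted[4] = lama3$l
  sorted[5] = llama3$
  sorted[6] = ma3$lla
sorted[2] = a3$llam

Answer: a3$llam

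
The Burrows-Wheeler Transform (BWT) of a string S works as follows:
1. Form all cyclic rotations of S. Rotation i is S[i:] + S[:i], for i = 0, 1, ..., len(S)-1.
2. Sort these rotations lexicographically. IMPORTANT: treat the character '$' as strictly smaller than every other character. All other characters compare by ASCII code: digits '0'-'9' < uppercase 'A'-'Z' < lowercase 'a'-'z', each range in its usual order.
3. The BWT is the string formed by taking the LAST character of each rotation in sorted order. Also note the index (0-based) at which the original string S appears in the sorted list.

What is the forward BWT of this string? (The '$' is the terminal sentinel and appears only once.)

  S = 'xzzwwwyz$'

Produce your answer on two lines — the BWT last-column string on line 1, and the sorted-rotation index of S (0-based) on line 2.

Answer: zzww$wyzx
4

Derivation:
All 9 rotations (rotation i = S[i:]+S[:i]):
  rot[0] = xzzwwwyz$
  rot[1] = zzwwwyz$x
  rot[2] = zwwwyz$xz
  rot[3] = wwwyz$xzz
  rot[4] = wwyz$xzzw
  rot[5] = wyz$xzzww
  rot[6] = yz$xzzwww
  rot[7] = z$xzzwwwy
  rot[8] = $xzzwwwyz
Sorted (with $ < everything):
  sorted[0] = $xzzwwwyz  (last char: 'z')
  sorted[1] = wwwyz$xzz  (last char: 'z')
  sorted[2] = wwyz$xzzw  (last char: 'w')
  sorted[3] = wyz$xzzww  (last char: 'w')
  sorted[4] = xzzwwwyz$  (last char: '$')
  sorted[5] = yz$xzzwww  (last char: 'w')
  sorted[6] = z$xzzwwwy  (last char: 'y')
  sorted[7] = zwwwyz$xz  (last char: 'z')
  sorted[8] = zzwwwyz$x  (last char: 'x')
Last column: zzww$wyzx
Original string S is at sorted index 4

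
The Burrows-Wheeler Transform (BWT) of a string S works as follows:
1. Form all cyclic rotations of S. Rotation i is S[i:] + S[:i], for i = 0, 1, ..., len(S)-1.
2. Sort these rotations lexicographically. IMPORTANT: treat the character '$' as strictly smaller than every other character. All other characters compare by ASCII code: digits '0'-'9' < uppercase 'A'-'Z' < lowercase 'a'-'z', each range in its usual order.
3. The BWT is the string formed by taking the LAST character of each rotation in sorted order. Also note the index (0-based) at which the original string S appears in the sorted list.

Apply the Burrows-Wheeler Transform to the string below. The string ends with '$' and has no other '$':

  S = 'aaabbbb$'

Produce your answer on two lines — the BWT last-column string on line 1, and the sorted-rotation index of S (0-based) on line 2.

All 8 rotations (rotation i = S[i:]+S[:i]):
  rot[0] = aaabbbb$
  rot[1] = aabbbb$a
  rot[2] = abbbb$aa
  rot[3] = bbbb$aaa
  rot[4] = bbb$aaab
  rot[5] = bb$aaabb
  rot[6] = b$aaabbb
  rot[7] = $aaabbbb
Sorted (with $ < everything):
  sorted[0] = $aaabbbb  (last char: 'b')
  sorted[1] = aaabbbb$  (last char: '$')
  sorted[2] = aabbbb$a  (last char: 'a')
  sorted[3] = abbbb$aa  (last char: 'a')
  sorted[4] = b$aaabbb  (last char: 'b')
  sorted[5] = bb$aaabb  (last char: 'b')
  sorted[6] = bbb$aaab  (last char: 'b')
  sorted[7] = bbbb$aaa  (last char: 'a')
Last column: b$aabbba
Original string S is at sorted index 1

Answer: b$aabbba
1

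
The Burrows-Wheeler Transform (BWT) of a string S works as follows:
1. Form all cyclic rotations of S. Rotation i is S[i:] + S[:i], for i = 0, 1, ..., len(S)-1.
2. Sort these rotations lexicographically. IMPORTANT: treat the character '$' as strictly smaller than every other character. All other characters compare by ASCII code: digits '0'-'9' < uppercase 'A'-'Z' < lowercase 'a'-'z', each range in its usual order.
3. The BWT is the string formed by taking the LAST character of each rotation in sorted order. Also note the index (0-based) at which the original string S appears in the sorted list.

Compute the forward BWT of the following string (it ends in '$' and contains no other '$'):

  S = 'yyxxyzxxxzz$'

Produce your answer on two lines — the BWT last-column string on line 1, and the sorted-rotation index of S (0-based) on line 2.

Answer: zzyxxxy$xzyx
7

Derivation:
All 12 rotations (rotation i = S[i:]+S[:i]):
  rot[0] = yyxxyzxxxzz$
  rot[1] = yxxyzxxxzz$y
  rot[2] = xxyzxxxzz$yy
  rot[3] = xyzxxxzz$yyx
  rot[4] = yzxxxzz$yyxx
  rot[5] = zxxxzz$yyxxy
  rot[6] = xxxzz$yyxxyz
  rot[7] = xxzz$yyxxyzx
  rot[8] = xzz$yyxxyzxx
  rot[9] = zz$yyxxyzxxx
  rot[10] = z$yyxxyzxxxz
  rot[11] = $yyxxyzxxxzz
Sorted (with $ < everything):
  sorted[0] = $yyxxyzxxxzz  (last char: 'z')
  sorted[1] = xxxzz$yyxxyz  (last char: 'z')
  sorted[2] = xxyzxxxzz$yy  (last char: 'y')
  sorted[3] = xxzz$yyxxyzx  (last char: 'x')
  sorted[4] = xyzxxxzz$yyx  (last char: 'x')
  sorted[5] = xzz$yyxxyzxx  (last char: 'x')
  sorted[6] = yxxyzxxxzz$y  (last char: 'y')
  sorted[7] = yyxxyzxxxzz$  (last char: '$')
  sorted[8] = yzxxxzz$yyxx  (last char: 'x')
  sorted[9] = z$yyxxyzxxxz  (last char: 'z')
  sorted[10] = zxxxzz$yyxxy  (last char: 'y')
  sorted[11] = zz$yyxxyzxxx  (last char: 'x')
Last column: zzyxxxy$xzyx
Original string S is at sorted index 7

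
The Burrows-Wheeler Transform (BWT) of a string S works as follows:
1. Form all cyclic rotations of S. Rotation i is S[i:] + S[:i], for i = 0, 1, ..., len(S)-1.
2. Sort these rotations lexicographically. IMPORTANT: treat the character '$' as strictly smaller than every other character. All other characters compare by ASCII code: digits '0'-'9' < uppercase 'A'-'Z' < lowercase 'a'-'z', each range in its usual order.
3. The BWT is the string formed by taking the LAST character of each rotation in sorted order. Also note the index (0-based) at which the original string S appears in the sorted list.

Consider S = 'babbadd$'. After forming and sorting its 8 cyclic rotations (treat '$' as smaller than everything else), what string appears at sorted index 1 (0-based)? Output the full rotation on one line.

Answer: abbadd$b

Derivation:
All 8 rotations (rotation i = S[i:]+S[:i]):
  rot[0] = babbadd$
  rot[1] = abbadd$b
  rot[2] = bbadd$ba
  rot[3] = badd$bab
  rot[4] = add$babb
  rot[5] = dd$babba
  rot[6] = d$babbad
  rot[7] = $babbadd
Sorted (with $ < everything):
  sorted[0] = $babbadd
  sorted[1] = abbadd$b
  sorted[2] = add$babb
  sorted[3] = babbadd$
  sorted[4] = badd$bab
  sorted[5] = bbadd$ba
  sorted[6] = d$babbad
  sorted[7] = dd$babba
sorted[1] = abbadd$b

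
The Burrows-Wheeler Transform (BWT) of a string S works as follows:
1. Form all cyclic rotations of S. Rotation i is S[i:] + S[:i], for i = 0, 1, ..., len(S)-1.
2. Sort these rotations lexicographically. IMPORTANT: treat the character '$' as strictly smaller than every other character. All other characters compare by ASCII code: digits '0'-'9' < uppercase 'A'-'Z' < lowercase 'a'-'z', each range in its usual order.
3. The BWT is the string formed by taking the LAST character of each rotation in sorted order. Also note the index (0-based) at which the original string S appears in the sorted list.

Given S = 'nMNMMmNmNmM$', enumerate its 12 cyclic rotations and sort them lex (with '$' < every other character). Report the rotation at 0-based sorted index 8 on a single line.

All 12 rotations (rotation i = S[i:]+S[:i]):
  rot[0] = nMNMMmNmNmM$
  rot[1] = MNMMmNmNmM$n
  rot[2] = NMMmNmNmM$nM
  rot[3] = MMmNmNmM$nMN
  rot[4] = MmNmNmM$nMNM
  rot[5] = mNmNmM$nMNMM
  rot[6] = NmNmM$nMNMMm
  rot[7] = mNmM$nMNMMmN
  rot[8] = NmM$nMNMMmNm
  rot[9] = mM$nMNMMmNmN
  rot[10] = M$nMNMMmNmNm
  rot[11] = $nMNMMmNmNmM
Sorted (with $ < everything):
  sorted[0] = $nMNMMmNmNmM
  sorted[1] = M$nMNMMmNmNm
  sorted[2] = MMmNmNmM$nMN
  sorted[3] = MNMMmNmNmM$n
  sorted[4] = MmNmNmM$nMNM
  sorted[5] = NMMmNmNmM$nM
  sorted[6] = NmM$nMNMMmNm
  sorted[7] = NmNmM$nMNMMm
  sorted[8] = mM$nMNMMmNmN
  sorted[9] = mNmM$nMNMMmN
  sorted[10] = mNmNmM$nMNMM
  sorted[11] = nMNMMmNmNmM$
sorted[8] = mM$nMNMMmNmN

Answer: mM$nMNMMmNmN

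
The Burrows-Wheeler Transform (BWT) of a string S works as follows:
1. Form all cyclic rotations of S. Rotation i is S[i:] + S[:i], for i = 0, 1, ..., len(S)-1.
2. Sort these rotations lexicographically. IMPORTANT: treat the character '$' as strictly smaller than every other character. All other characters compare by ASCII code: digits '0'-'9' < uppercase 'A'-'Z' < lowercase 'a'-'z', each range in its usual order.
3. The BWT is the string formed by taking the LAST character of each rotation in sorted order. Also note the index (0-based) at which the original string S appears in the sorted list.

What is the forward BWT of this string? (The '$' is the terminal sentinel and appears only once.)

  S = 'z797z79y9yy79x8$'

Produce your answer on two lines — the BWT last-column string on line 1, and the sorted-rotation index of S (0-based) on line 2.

All 16 rotations (rotation i = S[i:]+S[:i]):
  rot[0] = z797z79y9yy79x8$
  rot[1] = 797z79y9yy79x8$z
  rot[2] = 97z79y9yy79x8$z7
  rot[3] = 7z79y9yy79x8$z79
  rot[4] = z79y9yy79x8$z797
  rot[5] = 79y9yy79x8$z797z
  rot[6] = 9y9yy79x8$z797z7
  rot[7] = y9yy79x8$z797z79
  rot[8] = 9yy79x8$z797z79y
  rot[9] = yy79x8$z797z79y9
  rot[10] = y79x8$z797z79y9y
  rot[11] = 79x8$z797z79y9yy
  rot[12] = 9x8$z797z79y9yy7
  rot[13] = x8$z797z79y9yy79
  rot[14] = 8$z797z79y9yy79x
  rot[15] = $z797z79y9yy79x8
Sorted (with $ < everything):
  sorted[0] = $z797z79y9yy79x8  (last char: '8')
  sorted[1] = 797z79y9yy79x8$z  (last char: 'z')
  sorted[2] = 79x8$z797z79y9yy  (last char: 'y')
  sorted[3] = 79y9yy79x8$z797z  (last char: 'z')
  sorted[4] = 7z79y9yy79x8$z79  (last char: '9')
  sorted[5] = 8$z797z79y9yy79x  (last char: 'x')
  sorted[6] = 97z79y9yy79x8$z7  (last char: '7')
  sorted[7] = 9x8$z797z79y9yy7  (last char: '7')
  sorted[8] = 9y9yy79x8$z797z7  (last char: '7')
  sorted[9] = 9yy79x8$z797z79y  (last char: 'y')
  sorted[10] = x8$z797z79y9yy79  (last char: '9')
  sorted[11] = y79x8$z797z79y9y  (last char: 'y')
  sorted[12] = y9yy79x8$z797z79  (last char: '9')
  sorted[13] = yy79x8$z797z79y9  (last char: '9')
  sorted[14] = z797z79y9yy79x8$  (last char: '$')
  sorted[15] = z79y9yy79x8$z797  (last char: '7')
Last column: 8zyz9x777y9y99$7
Original string S is at sorted index 14

Answer: 8zyz9x777y9y99$7
14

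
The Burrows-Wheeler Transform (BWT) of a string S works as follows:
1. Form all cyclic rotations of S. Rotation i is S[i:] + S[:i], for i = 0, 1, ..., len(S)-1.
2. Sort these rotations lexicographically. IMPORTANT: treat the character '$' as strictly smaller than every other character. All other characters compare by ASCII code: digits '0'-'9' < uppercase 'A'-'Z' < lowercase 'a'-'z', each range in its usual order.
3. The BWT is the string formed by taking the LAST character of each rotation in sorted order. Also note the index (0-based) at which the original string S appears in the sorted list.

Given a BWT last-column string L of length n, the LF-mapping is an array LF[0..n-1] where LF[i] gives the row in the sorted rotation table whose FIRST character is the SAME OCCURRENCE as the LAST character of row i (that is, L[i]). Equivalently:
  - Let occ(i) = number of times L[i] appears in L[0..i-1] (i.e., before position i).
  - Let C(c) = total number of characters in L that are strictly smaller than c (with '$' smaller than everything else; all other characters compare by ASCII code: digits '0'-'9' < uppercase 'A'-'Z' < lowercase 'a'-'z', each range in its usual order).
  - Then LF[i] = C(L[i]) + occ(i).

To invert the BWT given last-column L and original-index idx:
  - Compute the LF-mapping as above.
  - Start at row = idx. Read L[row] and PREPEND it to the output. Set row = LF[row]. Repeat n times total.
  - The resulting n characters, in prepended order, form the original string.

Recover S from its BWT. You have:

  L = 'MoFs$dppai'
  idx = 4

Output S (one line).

LF mapping: 2 6 1 9 0 4 7 8 3 5
Walk LF starting at row 4, prepending L[row]:
  step 1: row=4, L[4]='$', prepend. Next row=LF[4]=0
  step 2: row=0, L[0]='M', prepend. Next row=LF[0]=2
  step 3: row=2, L[2]='F', prepend. Next row=LF[2]=1
  step 4: row=1, L[1]='o', prepend. Next row=LF[1]=6
  step 5: row=6, L[6]='p', prepend. Next row=LF[6]=7
  step 6: row=7, L[7]='p', prepend. Next row=LF[7]=8
  step 7: row=8, L[8]='a', prepend. Next row=LF[8]=3
  step 8: row=3, L[3]='s', prepend. Next row=LF[3]=9
  step 9: row=9, L[9]='i', prepend. Next row=LF[9]=5
  step 10: row=5, L[5]='d', prepend. Next row=LF[5]=4
Reversed output: disappoFM$

Answer: disappoFM$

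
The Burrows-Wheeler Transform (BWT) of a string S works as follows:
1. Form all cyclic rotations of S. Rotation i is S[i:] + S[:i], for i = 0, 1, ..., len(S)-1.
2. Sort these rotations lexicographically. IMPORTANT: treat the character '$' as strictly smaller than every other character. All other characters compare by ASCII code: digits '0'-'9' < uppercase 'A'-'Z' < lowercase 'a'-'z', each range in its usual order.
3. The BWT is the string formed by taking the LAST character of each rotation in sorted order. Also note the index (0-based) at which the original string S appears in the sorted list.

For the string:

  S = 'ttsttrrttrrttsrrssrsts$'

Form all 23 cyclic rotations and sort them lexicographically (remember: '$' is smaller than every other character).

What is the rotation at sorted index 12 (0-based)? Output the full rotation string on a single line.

All 23 rotations (rotation i = S[i:]+S[:i]):
  rot[0] = ttsttrrttrrttsrrssrsts$
  rot[1] = tsttrrttrrttsrrssrsts$t
  rot[2] = sttrrttrrttsrrssrsts$tt
  rot[3] = ttrrttrrttsrrssrsts$tts
  rot[4] = trrttrrttsrrssrsts$ttst
  rot[5] = rrttrrttsrrssrsts$ttstt
  rot[6] = rttrrttsrrssrsts$ttsttr
  rot[7] = ttrrttsrrssrsts$ttsttrr
  rot[8] = trrttsrrssrsts$ttsttrrt
  rot[9] = rrttsrrssrsts$ttsttrrtt
  rot[10] = rttsrrssrsts$ttsttrrttr
  rot[11] = ttsrrssrsts$ttsttrrttrr
  rot[12] = tsrrssrsts$ttsttrrttrrt
  rot[13] = srrssrsts$ttsttrrttrrtt
  rot[14] = rrssrsts$ttsttrrttrrtts
  rot[15] = rssrsts$ttsttrrttrrttsr
  rot[16] = ssrsts$ttsttrrttrrttsrr
  rot[17] = srsts$ttsttrrttrrttsrrs
  rot[18] = rsts$ttsttrrttrrttsrrss
  rot[19] = sts$ttsttrrttrrttsrrssr
  rot[20] = ts$ttsttrrttrrttsrrssrs
  rot[21] = s$ttsttrrttrrttsrrssrst
  rot[22] = $ttsttrrttrrttsrrssrsts
Sorted (with $ < everything):
  sorted[0] = $ttsttrrttrrttsrrssrsts
  sorted[1] = rrssrsts$ttsttrrttrrtts
  sorted[2] = rrttrrttsrrssrsts$ttstt
  sorted[3] = rrttsrrssrsts$ttsttrrtt
  sorted[4] = rssrsts$ttsttrrttrrttsr
  sorted[5] = rsts$ttsttrrttrrttsrrss
  sorted[6] = rttrrttsrrssrsts$ttsttr
  sorted[7] = rttsrrssrsts$ttsttrrttr
  sorted[8] = s$ttsttrrttrrttsrrssrst
  sorted[9] = srrssrsts$ttsttrrttrrtt
  sorted[10] = srsts$ttsttrrttrrttsrrs
  sorted[11] = ssrsts$ttsttrrttrrttsrr
  sorted[12] = sts$ttsttrrttrrttsrrssr
  sorted[13] = sttrrttrrttsrrssrsts$tt
  sorted[14] = trrttrrttsrrssrsts$ttst
  sorted[15] = trrttsrrssrsts$ttsttrrt
  sorted[16] = ts$ttsttrrttrrttsrrssrs
  sorted[17] = tsrrssrsts$ttsttrrttrrt
  sorted[18] = tsttrrttrrttsrrssrsts$t
  sorted[19] = ttrrttrrttsrrssrsts$tts
  sorted[20] = ttrrttsrrssrsts$ttsttrr
  sorted[21] = ttsrrssrsts$ttsttrrttrr
  sorted[22] = ttsttrrttrrttsrrssrsts$
sorted[12] = sts$ttsttrrttrrttsrrssr

Answer: sts$ttsttrrttrrttsrrssr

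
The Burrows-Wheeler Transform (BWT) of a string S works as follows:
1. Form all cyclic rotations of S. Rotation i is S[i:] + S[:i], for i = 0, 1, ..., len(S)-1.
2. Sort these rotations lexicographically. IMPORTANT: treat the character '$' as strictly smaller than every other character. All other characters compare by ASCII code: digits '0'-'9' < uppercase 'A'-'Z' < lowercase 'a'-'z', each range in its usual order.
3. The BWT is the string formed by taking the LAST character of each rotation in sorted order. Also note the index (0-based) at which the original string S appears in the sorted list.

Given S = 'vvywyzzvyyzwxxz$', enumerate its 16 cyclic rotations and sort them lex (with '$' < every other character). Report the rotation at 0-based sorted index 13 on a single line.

All 16 rotations (rotation i = S[i:]+S[:i]):
  rot[0] = vvywyzzvyyzwxxz$
  rot[1] = vywyzzvyyzwxxz$v
  rot[2] = ywyzzvyyzwxxz$vv
  rot[3] = wyzzvyyzwxxz$vvy
  rot[4] = yzzvyyzwxxz$vvyw
  rot[5] = zzvyyzwxxz$vvywy
  rot[6] = zvyyzwxxz$vvywyz
  rot[7] = vyyzwxxz$vvywyzz
  rot[8] = yyzwxxz$vvywyzzv
  rot[9] = yzwxxz$vvywyzzvy
  rot[10] = zwxxz$vvywyzzvyy
  rot[11] = wxxz$vvywyzzvyyz
  rot[12] = xxz$vvywyzzvyyzw
  rot[13] = xz$vvywyzzvyyzwx
  rot[14] = z$vvywyzzvyyzwxx
  rot[15] = $vvywyzzvyyzwxxz
Sorted (with $ < everything):
  sorted[0] = $vvywyzzvyyzwxxz
  sorted[1] = vvywyzzvyyzwxxz$
  sorted[2] = vywyzzvyyzwxxz$v
  sorted[3] = vyyzwxxz$vvywyzz
  sorted[4] = wxxz$vvywyzzvyyz
  sorted[5] = wyzzvyyzwxxz$vvy
  sorted[6] = xxz$vvywyzzvyyzw
  sorted[7] = xz$vvywyzzvyyzwx
  sorted[8] = ywyzzvyyzwxxz$vv
  sorted[9] = yyzwxxz$vvywyzzv
  sorted[10] = yzwxxz$vvywyzzvy
  sorted[11] = yzzvyyzwxxz$vvyw
  sorted[12] = z$vvywyzzvyyzwxx
  sorted[13] = zvyyzwxxz$vvywyz
  sorted[14] = zwxxz$vvywyzzvyy
  sorted[15] = zzvyyzwxxz$vvywy
sorted[13] = zvyyzwxxz$vvywyz

Answer: zvyyzwxxz$vvywyz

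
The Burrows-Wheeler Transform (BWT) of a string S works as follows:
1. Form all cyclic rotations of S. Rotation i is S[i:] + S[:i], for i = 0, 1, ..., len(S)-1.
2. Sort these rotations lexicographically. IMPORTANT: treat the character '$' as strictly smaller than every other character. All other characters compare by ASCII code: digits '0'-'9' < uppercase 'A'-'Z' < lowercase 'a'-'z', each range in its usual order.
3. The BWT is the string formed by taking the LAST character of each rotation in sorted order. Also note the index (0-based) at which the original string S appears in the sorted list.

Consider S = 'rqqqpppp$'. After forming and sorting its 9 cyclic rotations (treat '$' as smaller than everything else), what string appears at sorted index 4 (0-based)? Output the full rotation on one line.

All 9 rotations (rotation i = S[i:]+S[:i]):
  rot[0] = rqqqpppp$
  rot[1] = qqqpppp$r
  rot[2] = qqpppp$rq
  rot[3] = qpppp$rqq
  rot[4] = pppp$rqqq
  rot[5] = ppp$rqqqp
  rot[6] = pp$rqqqpp
  rot[7] = p$rqqqppp
  rot[8] = $rqqqpppp
Sorted (with $ < everything):
  sorted[0] = $rqqqpppp
  sorted[1] = p$rqqqppp
  sorted[2] = pp$rqqqpp
  sorted[3] = ppp$rqqqp
  sorted[4] = pppp$rqqq
  sorted[5] = qpppp$rqq
  sorted[6] = qqpppp$rq
  sorted[7] = qqqpppp$r
  sorted[8] = rqqqpppp$
sorted[4] = pppp$rqqq

Answer: pppp$rqqq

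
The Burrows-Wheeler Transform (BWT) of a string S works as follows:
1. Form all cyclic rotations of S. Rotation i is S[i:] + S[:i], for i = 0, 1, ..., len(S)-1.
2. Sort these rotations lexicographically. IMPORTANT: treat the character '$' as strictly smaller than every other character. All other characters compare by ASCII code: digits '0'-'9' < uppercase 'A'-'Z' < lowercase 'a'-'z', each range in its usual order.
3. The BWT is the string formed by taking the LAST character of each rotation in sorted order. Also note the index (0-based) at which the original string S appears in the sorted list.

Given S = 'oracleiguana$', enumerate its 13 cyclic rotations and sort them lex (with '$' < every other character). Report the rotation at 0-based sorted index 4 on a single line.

Answer: cleiguana$ora

Derivation:
All 13 rotations (rotation i = S[i:]+S[:i]):
  rot[0] = oracleiguana$
  rot[1] = racleiguana$o
  rot[2] = acleiguana$or
  rot[3] = cleiguana$ora
  rot[4] = leiguana$orac
  rot[5] = eiguana$oracl
  rot[6] = iguana$oracle
  rot[7] = guana$oraclei
  rot[8] = uana$oracleig
  rot[9] = ana$oracleigu
  rot[10] = na$oracleigua
  rot[11] = a$oracleiguan
  rot[12] = $oracleiguana
Sorted (with $ < everything):
  sorted[0] = $oracleiguana
  sorted[1] = a$oracleiguan
  sorted[2] = acleiguana$or
  sorted[3] = ana$oracleigu
  sorted[4] = cleiguana$ora
  sorted[5] = eiguana$oracl
  sorted[6] = guana$oraclei
  sorted[7] = iguana$oracle
  sorted[8] = leiguana$orac
  sorted[9] = na$oracleigua
  sorted[10] = oracleiguana$
  sorted[11] = racleiguana$o
  sorted[12] = uana$oracleig
sorted[4] = cleiguana$ora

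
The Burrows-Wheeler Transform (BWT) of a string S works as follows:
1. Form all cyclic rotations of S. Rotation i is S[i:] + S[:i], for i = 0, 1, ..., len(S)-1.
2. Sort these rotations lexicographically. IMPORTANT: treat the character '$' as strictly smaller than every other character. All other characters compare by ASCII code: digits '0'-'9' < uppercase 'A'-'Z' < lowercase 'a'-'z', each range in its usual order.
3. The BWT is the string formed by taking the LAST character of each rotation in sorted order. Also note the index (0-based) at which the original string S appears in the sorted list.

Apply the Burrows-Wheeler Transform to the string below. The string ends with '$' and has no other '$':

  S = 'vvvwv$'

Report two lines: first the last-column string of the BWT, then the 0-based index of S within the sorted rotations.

All 6 rotations (rotation i = S[i:]+S[:i]):
  rot[0] = vvvwv$
  rot[1] = vvwv$v
  rot[2] = vwv$vv
  rot[3] = wv$vvv
  rot[4] = v$vvvw
  rot[5] = $vvvwv
Sorted (with $ < everything):
  sorted[0] = $vvvwv  (last char: 'v')
  sorted[1] = v$vvvw  (last char: 'w')
  sorted[2] = vvvwv$  (last char: '$')
  sorted[3] = vvwv$v  (last char: 'v')
  sorted[4] = vwv$vv  (last char: 'v')
  sorted[5] = wv$vvv  (last char: 'v')
Last column: vw$vvv
Original string S is at sorted index 2

Answer: vw$vvv
2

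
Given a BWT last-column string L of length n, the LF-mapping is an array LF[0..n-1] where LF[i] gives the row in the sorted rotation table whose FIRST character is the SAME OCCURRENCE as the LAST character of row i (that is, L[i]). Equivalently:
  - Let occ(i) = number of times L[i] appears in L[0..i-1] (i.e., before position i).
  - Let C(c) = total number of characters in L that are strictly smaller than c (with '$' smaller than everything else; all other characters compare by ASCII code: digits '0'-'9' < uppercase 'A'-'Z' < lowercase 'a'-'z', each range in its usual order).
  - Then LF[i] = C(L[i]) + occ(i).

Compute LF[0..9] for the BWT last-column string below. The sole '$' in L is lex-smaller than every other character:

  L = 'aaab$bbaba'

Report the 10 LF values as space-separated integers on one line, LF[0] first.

Answer: 1 2 3 6 0 7 8 4 9 5

Derivation:
Char counts: '$':1, 'a':5, 'b':4
C (first-col start): C('$')=0, C('a')=1, C('b')=6
L[0]='a': occ=0, LF[0]=C('a')+0=1+0=1
L[1]='a': occ=1, LF[1]=C('a')+1=1+1=2
L[2]='a': occ=2, LF[2]=C('a')+2=1+2=3
L[3]='b': occ=0, LF[3]=C('b')+0=6+0=6
L[4]='$': occ=0, LF[4]=C('$')+0=0+0=0
L[5]='b': occ=1, LF[5]=C('b')+1=6+1=7
L[6]='b': occ=2, LF[6]=C('b')+2=6+2=8
L[7]='a': occ=3, LF[7]=C('a')+3=1+3=4
L[8]='b': occ=3, LF[8]=C('b')+3=6+3=9
L[9]='a': occ=4, LF[9]=C('a')+4=1+4=5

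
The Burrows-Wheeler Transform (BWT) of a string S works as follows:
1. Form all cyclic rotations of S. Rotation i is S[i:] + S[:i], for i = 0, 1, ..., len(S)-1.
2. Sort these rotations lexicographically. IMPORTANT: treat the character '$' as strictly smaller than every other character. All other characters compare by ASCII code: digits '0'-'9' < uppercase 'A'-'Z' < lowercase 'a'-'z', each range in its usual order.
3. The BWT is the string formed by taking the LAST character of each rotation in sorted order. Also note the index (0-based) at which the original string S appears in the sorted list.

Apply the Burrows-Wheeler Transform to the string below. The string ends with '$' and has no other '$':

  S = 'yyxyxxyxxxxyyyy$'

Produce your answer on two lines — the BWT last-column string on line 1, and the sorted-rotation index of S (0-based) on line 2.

Answer: yyxyxxyxyxxyy$yx
13

Derivation:
All 16 rotations (rotation i = S[i:]+S[:i]):
  rot[0] = yyxyxxyxxxxyyyy$
  rot[1] = yxyxxyxxxxyyyy$y
  rot[2] = xyxxyxxxxyyyy$yy
  rot[3] = yxxyxxxxyyyy$yyx
  rot[4] = xxyxxxxyyyy$yyxy
  rot[5] = xyxxxxyyyy$yyxyx
  rot[6] = yxxxxyyyy$yyxyxx
  rot[7] = xxxxyyyy$yyxyxxy
  rot[8] = xxxyyyy$yyxyxxyx
  rot[9] = xxyyyy$yyxyxxyxx
  rot[10] = xyyyy$yyxyxxyxxx
  rot[11] = yyyy$yyxyxxyxxxx
  rot[12] = yyy$yyxyxxyxxxxy
  rot[13] = yy$yyxyxxyxxxxyy
  rot[14] = y$yyxyxxyxxxxyyy
  rot[15] = $yyxyxxyxxxxyyyy
Sorted (with $ < everything):
  sorted[0] = $yyxyxxyxxxxyyyy  (last char: 'y')
  sorted[1] = xxxxyyyy$yyxyxxy  (last char: 'y')
  sorted[2] = xxxyyyy$yyxyxxyx  (last char: 'x')
  sorted[3] = xxyxxxxyyyy$yyxy  (last char: 'y')
  sorted[4] = xxyyyy$yyxyxxyxx  (last char: 'x')
  sorted[5] = xyxxxxyyyy$yyxyx  (last char: 'x')
  sorted[6] = xyxxyxxxxyyyy$yy  (last char: 'y')
  sorted[7] = xyyyy$yyxyxxyxxx  (last char: 'x')
  sorted[8] = y$yyxyxxyxxxxyyy  (last char: 'y')
  sorted[9] = yxxxxyyyy$yyxyxx  (last char: 'x')
  sorted[10] = yxxyxxxxyyyy$yyx  (last char: 'x')
  sorted[11] = yxyxxyxxxxyyyy$y  (last char: 'y')
  sorted[12] = yy$yyxyxxyxxxxyy  (last char: 'y')
  sorted[13] = yyxyxxyxxxxyyyy$  (last char: '$')
  sorted[14] = yyy$yyxyxxyxxxxy  (last char: 'y')
  sorted[15] = yyyy$yyxyxxyxxxx  (last char: 'x')
Last column: yyxyxxyxyxxyy$yx
Original string S is at sorted index 13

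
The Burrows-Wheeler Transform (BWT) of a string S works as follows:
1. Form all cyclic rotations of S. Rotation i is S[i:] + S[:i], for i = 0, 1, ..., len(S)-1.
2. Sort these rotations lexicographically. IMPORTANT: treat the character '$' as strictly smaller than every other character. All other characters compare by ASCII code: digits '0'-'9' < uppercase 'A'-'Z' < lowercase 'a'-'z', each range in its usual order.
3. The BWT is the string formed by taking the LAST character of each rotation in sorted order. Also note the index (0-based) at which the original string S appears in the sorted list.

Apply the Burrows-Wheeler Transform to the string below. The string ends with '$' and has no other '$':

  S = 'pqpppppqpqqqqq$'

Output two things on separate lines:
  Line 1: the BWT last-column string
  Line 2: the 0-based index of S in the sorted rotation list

Answer: qqppp$pqqppqqqp
5

Derivation:
All 15 rotations (rotation i = S[i:]+S[:i]):
  rot[0] = pqpppppqpqqqqq$
  rot[1] = qpppppqpqqqqq$p
  rot[2] = pppppqpqqqqq$pq
  rot[3] = ppppqpqqqqq$pqp
  rot[4] = pppqpqqqqq$pqpp
  rot[5] = ppqpqqqqq$pqppp
  rot[6] = pqpqqqqq$pqpppp
  rot[7] = qpqqqqq$pqppppp
  rot[8] = pqqqqq$pqpppppq
  rot[9] = qqqqq$pqpppppqp
  rot[10] = qqqq$pqpppppqpq
  rot[11] = qqq$pqpppppqpqq
  rot[12] = qq$pqpppppqpqqq
  rot[13] = q$pqpppppqpqqqq
  rot[14] = $pqpppppqpqqqqq
Sorted (with $ < everything):
  sorted[0] = $pqpppppqpqqqqq  (last char: 'q')
  sorted[1] = pppppqpqqqqq$pq  (last char: 'q')
  sorted[2] = ppppqpqqqqq$pqp  (last char: 'p')
  sorted[3] = pppqpqqqqq$pqpp  (last char: 'p')
  sorted[4] = ppqpqqqqq$pqppp  (last char: 'p')
  sorted[5] = pqpppppqpqqqqq$  (last char: '$')
  sorted[6] = pqpqqqqq$pqpppp  (last char: 'p')
  sorted[7] = pqqqqq$pqpppppq  (last char: 'q')
  sorted[8] = q$pqpppppqpqqqq  (last char: 'q')
  sorted[9] = qpppppqpqqqqq$p  (last char: 'p')
  sorted[10] = qpqqqqq$pqppppp  (last char: 'p')
  sorted[11] = qq$pqpppppqpqqq  (last char: 'q')
  sorted[12] = qqq$pqpppppqpqq  (last char: 'q')
  sorted[13] = qqqq$pqpppppqpq  (last char: 'q')
  sorted[14] = qqqqq$pqpppppqp  (last char: 'p')
Last column: qqppp$pqqppqqqp
Original string S is at sorted index 5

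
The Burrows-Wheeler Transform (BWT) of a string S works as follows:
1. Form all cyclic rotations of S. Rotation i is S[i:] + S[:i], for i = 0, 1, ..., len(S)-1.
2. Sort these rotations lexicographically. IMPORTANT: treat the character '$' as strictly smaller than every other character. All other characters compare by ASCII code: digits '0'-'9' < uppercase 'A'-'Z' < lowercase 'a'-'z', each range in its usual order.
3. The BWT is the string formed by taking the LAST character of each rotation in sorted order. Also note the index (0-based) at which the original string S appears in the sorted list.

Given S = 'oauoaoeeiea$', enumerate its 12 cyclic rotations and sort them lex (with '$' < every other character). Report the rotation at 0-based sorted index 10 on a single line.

All 12 rotations (rotation i = S[i:]+S[:i]):
  rot[0] = oauoaoeeiea$
  rot[1] = auoaoeeiea$o
  rot[2] = uoaoeeiea$oa
  rot[3] = oaoeeiea$oau
  rot[4] = aoeeiea$oauo
  rot[5] = oeeiea$oauoa
  rot[6] = eeiea$oauoao
  rot[7] = eiea$oauoaoe
  rot[8] = iea$oauoaoee
  rot[9] = ea$oauoaoeei
  rot[10] = a$oauoaoeeie
  rot[11] = $oauoaoeeiea
Sorted (with $ < everything):
  sorted[0] = $oauoaoeeiea
  sorted[1] = a$oauoaoeeie
  sorted[2] = aoeeiea$oauo
  sorted[3] = auoaoeeiea$o
  sorted[4] = ea$oauoaoeei
  sorted[5] = eeiea$oauoao
  sorted[6] = eiea$oauoaoe
  sorted[7] = iea$oauoaoee
  sorted[8] = oaoeeiea$oau
  sorted[9] = oauoaoeeiea$
  sorted[10] = oeeiea$oauoa
  sorted[11] = uoaoeeiea$oa
sorted[10] = oeeiea$oauoa

Answer: oeeiea$oauoa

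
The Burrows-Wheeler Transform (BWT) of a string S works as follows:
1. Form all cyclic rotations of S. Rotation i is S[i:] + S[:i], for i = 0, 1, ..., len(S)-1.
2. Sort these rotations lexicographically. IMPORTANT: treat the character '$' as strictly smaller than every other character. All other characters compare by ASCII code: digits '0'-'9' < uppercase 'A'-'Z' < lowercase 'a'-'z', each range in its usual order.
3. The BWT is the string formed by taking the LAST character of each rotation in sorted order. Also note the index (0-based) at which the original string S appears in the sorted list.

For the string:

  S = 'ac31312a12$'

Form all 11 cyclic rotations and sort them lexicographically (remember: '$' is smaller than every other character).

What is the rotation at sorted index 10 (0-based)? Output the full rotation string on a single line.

Answer: c31312a12$a

Derivation:
All 11 rotations (rotation i = S[i:]+S[:i]):
  rot[0] = ac31312a12$
  rot[1] = c31312a12$a
  rot[2] = 31312a12$ac
  rot[3] = 1312a12$ac3
  rot[4] = 312a12$ac31
  rot[5] = 12a12$ac313
  rot[6] = 2a12$ac3131
  rot[7] = a12$ac31312
  rot[8] = 12$ac31312a
  rot[9] = 2$ac31312a1
  rot[10] = $ac31312a12
Sorted (with $ < everything):
  sorted[0] = $ac31312a12
  sorted[1] = 12$ac31312a
  sorted[2] = 12a12$ac313
  sorted[3] = 1312a12$ac3
  sorted[4] = 2$ac31312a1
  sorted[5] = 2a12$ac3131
  sorted[6] = 312a12$ac31
  sorted[7] = 31312a12$ac
  sorted[8] = a12$ac31312
  sorted[9] = ac31312a12$
  sorted[10] = c31312a12$a
sorted[10] = c31312a12$a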